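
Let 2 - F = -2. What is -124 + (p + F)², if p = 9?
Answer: 45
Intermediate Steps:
F = 4 (F = 2 - 1*(-2) = 2 + 2 = 4)
-124 + (p + F)² = -124 + (9 + 4)² = -124 + 13² = -124 + 169 = 45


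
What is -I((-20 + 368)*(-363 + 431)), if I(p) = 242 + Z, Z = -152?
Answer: -90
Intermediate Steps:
I(p) = 90 (I(p) = 242 - 152 = 90)
-I((-20 + 368)*(-363 + 431)) = -1*90 = -90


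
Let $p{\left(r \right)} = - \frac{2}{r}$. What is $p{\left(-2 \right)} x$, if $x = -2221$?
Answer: $-2221$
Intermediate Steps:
$p{\left(-2 \right)} x = - \frac{2}{-2} \left(-2221\right) = \left(-2\right) \left(- \frac{1}{2}\right) \left(-2221\right) = 1 \left(-2221\right) = -2221$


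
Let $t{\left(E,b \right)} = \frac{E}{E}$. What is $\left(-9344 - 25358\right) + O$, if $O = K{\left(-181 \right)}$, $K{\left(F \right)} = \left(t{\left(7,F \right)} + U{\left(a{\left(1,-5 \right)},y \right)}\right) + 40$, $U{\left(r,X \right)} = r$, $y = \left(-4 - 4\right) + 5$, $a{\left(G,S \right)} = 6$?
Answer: $-34655$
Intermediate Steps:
$t{\left(E,b \right)} = 1$
$y = -3$ ($y = -8 + 5 = -3$)
$K{\left(F \right)} = 47$ ($K{\left(F \right)} = \left(1 + 6\right) + 40 = 7 + 40 = 47$)
$O = 47$
$\left(-9344 - 25358\right) + O = \left(-9344 - 25358\right) + 47 = -34702 + 47 = -34655$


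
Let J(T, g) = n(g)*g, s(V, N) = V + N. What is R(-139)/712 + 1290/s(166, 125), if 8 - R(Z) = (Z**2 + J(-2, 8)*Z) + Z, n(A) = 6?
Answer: -453267/34532 ≈ -13.126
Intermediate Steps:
s(V, N) = N + V
J(T, g) = 6*g
R(Z) = 8 - Z**2 - 49*Z (R(Z) = 8 - ((Z**2 + (6*8)*Z) + Z) = 8 - ((Z**2 + 48*Z) + Z) = 8 - (Z**2 + 49*Z) = 8 + (-Z**2 - 49*Z) = 8 - Z**2 - 49*Z)
R(-139)/712 + 1290/s(166, 125) = (8 - 1*(-139)**2 - 49*(-139))/712 + 1290/(125 + 166) = (8 - 1*19321 + 6811)*(1/712) + 1290/291 = (8 - 19321 + 6811)*(1/712) + 1290*(1/291) = -12502*1/712 + 430/97 = -6251/356 + 430/97 = -453267/34532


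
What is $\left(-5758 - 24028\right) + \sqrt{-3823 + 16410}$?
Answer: $-29786 + \sqrt{12587} \approx -29674.0$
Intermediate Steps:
$\left(-5758 - 24028\right) + \sqrt{-3823 + 16410} = -29786 + \sqrt{12587}$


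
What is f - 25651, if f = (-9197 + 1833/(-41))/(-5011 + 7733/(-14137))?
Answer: -7450509972317/290477784 ≈ -25649.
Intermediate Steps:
f = 535665067/290477784 (f = (-9197 + 1833*(-1/41))/(-5011 + 7733*(-1/14137)) = (-9197 - 1833/41)/(-5011 - 7733/14137) = -378910/(41*(-70848240/14137)) = -378910/41*(-14137/70848240) = 535665067/290477784 ≈ 1.8441)
f - 25651 = 535665067/290477784 - 25651 = -7450509972317/290477784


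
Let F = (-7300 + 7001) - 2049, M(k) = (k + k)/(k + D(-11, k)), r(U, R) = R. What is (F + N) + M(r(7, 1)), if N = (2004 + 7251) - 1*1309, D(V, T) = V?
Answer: 27989/5 ≈ 5597.8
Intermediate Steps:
M(k) = 2*k/(-11 + k) (M(k) = (k + k)/(k - 11) = (2*k)/(-11 + k) = 2*k/(-11 + k))
F = -2348 (F = -299 - 2049 = -2348)
N = 7946 (N = 9255 - 1309 = 7946)
(F + N) + M(r(7, 1)) = (-2348 + 7946) + 2*1/(-11 + 1) = 5598 + 2*1/(-10) = 5598 + 2*1*(-1/10) = 5598 - 1/5 = 27989/5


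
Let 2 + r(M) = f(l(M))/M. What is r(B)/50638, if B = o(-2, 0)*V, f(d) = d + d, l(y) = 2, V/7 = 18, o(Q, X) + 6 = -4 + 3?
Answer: -442/11165679 ≈ -3.9586e-5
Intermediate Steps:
o(Q, X) = -7 (o(Q, X) = -6 + (-4 + 3) = -6 - 1 = -7)
V = 126 (V = 7*18 = 126)
f(d) = 2*d
B = -882 (B = -7*126 = -882)
r(M) = -2 + 4/M (r(M) = -2 + (2*2)/M = -2 + 4/M)
r(B)/50638 = (-2 + 4/(-882))/50638 = (-2 + 4*(-1/882))*(1/50638) = (-2 - 2/441)*(1/50638) = -884/441*1/50638 = -442/11165679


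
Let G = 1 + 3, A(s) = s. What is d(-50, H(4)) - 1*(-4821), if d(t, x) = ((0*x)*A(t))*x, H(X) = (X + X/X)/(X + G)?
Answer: 4821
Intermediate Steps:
G = 4
H(X) = (1 + X)/(4 + X) (H(X) = (X + X/X)/(X + 4) = (X + 1)/(4 + X) = (1 + X)/(4 + X))
d(t, x) = 0 (d(t, x) = ((0*x)*t)*x = (0*t)*x = 0*x = 0)
d(-50, H(4)) - 1*(-4821) = 0 - 1*(-4821) = 0 + 4821 = 4821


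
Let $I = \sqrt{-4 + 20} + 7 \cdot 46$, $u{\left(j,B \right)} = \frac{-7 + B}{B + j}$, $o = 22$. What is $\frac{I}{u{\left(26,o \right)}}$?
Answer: $\frac{5216}{5} \approx 1043.2$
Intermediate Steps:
$u{\left(j,B \right)} = \frac{-7 + B}{B + j}$
$I = 326$ ($I = \sqrt{16} + 322 = 4 + 322 = 326$)
$\frac{I}{u{\left(26,o \right)}} = \frac{326}{\frac{1}{22 + 26} \left(-7 + 22\right)} = \frac{326}{\frac{1}{48} \cdot 15} = \frac{326}{\frac{5}{16}} = 326 \cdot \frac{16}{5} = \frac{5216}{5}$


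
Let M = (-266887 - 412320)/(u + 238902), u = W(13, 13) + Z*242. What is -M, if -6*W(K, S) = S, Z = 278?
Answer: 4075242/1837055 ≈ 2.2184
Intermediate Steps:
W(K, S) = -S/6
u = 403643/6 (u = -⅙*13 + 278*242 = -13/6 + 67276 = 403643/6 ≈ 67274.)
M = -4075242/1837055 (M = (-266887 - 412320)/(403643/6 + 238902) = -679207/1837055/6 = -679207*6/1837055 = -4075242/1837055 ≈ -2.2184)
-M = -1*(-4075242/1837055) = 4075242/1837055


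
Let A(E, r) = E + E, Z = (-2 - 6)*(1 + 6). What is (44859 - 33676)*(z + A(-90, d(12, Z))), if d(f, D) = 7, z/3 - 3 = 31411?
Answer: 1051895346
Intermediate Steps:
Z = -56 (Z = -8*7 = -56)
z = 94242 (z = 9 + 3*31411 = 9 + 94233 = 94242)
A(E, r) = 2*E
(44859 - 33676)*(z + A(-90, d(12, Z))) = (44859 - 33676)*(94242 + 2*(-90)) = 11183*(94242 - 180) = 11183*94062 = 1051895346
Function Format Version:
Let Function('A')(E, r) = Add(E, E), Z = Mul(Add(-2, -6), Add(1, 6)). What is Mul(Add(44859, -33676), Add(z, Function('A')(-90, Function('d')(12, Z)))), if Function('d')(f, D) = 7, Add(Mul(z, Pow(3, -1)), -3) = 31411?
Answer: 1051895346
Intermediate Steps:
Z = -56 (Z = Mul(-8, 7) = -56)
z = 94242 (z = Add(9, Mul(3, 31411)) = Add(9, 94233) = 94242)
Function('A')(E, r) = Mul(2, E)
Mul(Add(44859, -33676), Add(z, Function('A')(-90, Function('d')(12, Z)))) = Mul(Add(44859, -33676), Add(94242, Mul(2, -90))) = Mul(11183, Add(94242, -180)) = Mul(11183, 94062) = 1051895346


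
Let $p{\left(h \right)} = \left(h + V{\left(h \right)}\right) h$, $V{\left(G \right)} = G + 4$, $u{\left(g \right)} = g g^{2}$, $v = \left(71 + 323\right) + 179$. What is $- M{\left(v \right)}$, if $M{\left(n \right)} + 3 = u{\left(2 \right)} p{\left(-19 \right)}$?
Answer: $-5165$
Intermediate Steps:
$v = 573$ ($v = 394 + 179 = 573$)
$u{\left(g \right)} = g^{3}$
$V{\left(G \right)} = 4 + G$
$p{\left(h \right)} = h \left(4 + 2 h\right)$ ($p{\left(h \right)} = \left(h + \left(4 + h\right)\right) h = \left(4 + 2 h\right) h = h \left(4 + 2 h\right)$)
$M{\left(n \right)} = 5165$ ($M{\left(n \right)} = -3 + 2^{3} \cdot 2 \left(-19\right) \left(2 - 19\right) = -3 + 8 \cdot 2 \left(-19\right) \left(-17\right) = -3 + 8 \cdot 646 = -3 + 5168 = 5165$)
$- M{\left(v \right)} = \left(-1\right) 5165 = -5165$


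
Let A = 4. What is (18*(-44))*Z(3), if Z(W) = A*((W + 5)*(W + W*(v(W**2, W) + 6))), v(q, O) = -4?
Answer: -228096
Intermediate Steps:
Z(W) = 12*W*(5 + W) (Z(W) = 4*((W + 5)*(W + W*(-4 + 6))) = 4*((5 + W)*(W + W*2)) = 4*((5 + W)*(W + 2*W)) = 4*((5 + W)*(3*W)) = 4*(3*W*(5 + W)) = 12*W*(5 + W))
(18*(-44))*Z(3) = (18*(-44))*(12*3*(5 + 3)) = -9504*3*8 = -792*288 = -228096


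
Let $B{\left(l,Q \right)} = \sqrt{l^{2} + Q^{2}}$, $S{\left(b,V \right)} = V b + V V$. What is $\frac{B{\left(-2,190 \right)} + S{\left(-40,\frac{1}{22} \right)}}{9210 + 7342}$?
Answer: $- \frac{879}{8011168} + \frac{\sqrt{9026}}{8276} \approx 0.01137$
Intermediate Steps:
$S{\left(b,V \right)} = V^{2} + V b$ ($S{\left(b,V \right)} = V b + V^{2} = V^{2} + V b$)
$B{\left(l,Q \right)} = \sqrt{Q^{2} + l^{2}}$
$\frac{B{\left(-2,190 \right)} + S{\left(-40,\frac{1}{22} \right)}}{9210 + 7342} = \frac{\sqrt{190^{2} + \left(-2\right)^{2}} + \frac{\frac{1}{22} - 40}{22}}{9210 + 7342} = \frac{\sqrt{36100 + 4} + \frac{\frac{1}{22} - 40}{22}}{16552} = \left(\sqrt{36104} + \frac{1}{22} \left(- \frac{879}{22}\right)\right) \frac{1}{16552} = \left(2 \sqrt{9026} - \frac{879}{484}\right) \frac{1}{16552} = \left(- \frac{879}{484} + 2 \sqrt{9026}\right) \frac{1}{16552} = - \frac{879}{8011168} + \frac{\sqrt{9026}}{8276}$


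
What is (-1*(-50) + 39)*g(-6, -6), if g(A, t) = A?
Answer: -534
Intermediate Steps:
(-1*(-50) + 39)*g(-6, -6) = (-1*(-50) + 39)*(-6) = (50 + 39)*(-6) = 89*(-6) = -534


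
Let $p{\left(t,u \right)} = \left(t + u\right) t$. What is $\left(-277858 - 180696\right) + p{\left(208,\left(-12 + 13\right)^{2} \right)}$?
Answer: $-415082$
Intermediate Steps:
$p{\left(t,u \right)} = t \left(t + u\right)$
$\left(-277858 - 180696\right) + p{\left(208,\left(-12 + 13\right)^{2} \right)} = \left(-277858 - 180696\right) + 208 \left(208 + \left(-12 + 13\right)^{2}\right) = -458554 + 208 \left(208 + 1^{2}\right) = -458554 + 208 \left(208 + 1\right) = -458554 + 208 \cdot 209 = -458554 + 43472 = -415082$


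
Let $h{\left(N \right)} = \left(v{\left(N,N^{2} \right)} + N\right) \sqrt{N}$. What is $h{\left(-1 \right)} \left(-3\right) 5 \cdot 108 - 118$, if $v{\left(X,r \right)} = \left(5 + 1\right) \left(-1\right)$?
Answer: $-118 + 11340 i \approx -118.0 + 11340.0 i$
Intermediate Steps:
$v{\left(X,r \right)} = -6$ ($v{\left(X,r \right)} = 6 \left(-1\right) = -6$)
$h{\left(N \right)} = \sqrt{N} \left(-6 + N\right)$ ($h{\left(N \right)} = \left(-6 + N\right) \sqrt{N} = \sqrt{N} \left(-6 + N\right)$)
$h{\left(-1 \right)} \left(-3\right) 5 \cdot 108 - 118 = \sqrt{-1} \left(-6 - 1\right) \left(-3\right) 5 \cdot 108 - 118 = i \left(-7\right) \left(-3\right) 5 \cdot 108 - 118 = - 7 i \left(-3\right) 5 \cdot 108 - 118 = 21 i 5 \cdot 108 - 118 = 105 i 108 - 118 = 11340 i - 118 = -118 + 11340 i$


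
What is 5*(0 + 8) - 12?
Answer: 28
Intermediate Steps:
5*(0 + 8) - 12 = 5*8 - 12 = 40 - 12 = 28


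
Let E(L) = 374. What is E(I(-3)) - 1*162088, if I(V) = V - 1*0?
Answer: -161714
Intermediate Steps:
I(V) = V (I(V) = V + 0 = V)
E(I(-3)) - 1*162088 = 374 - 1*162088 = 374 - 162088 = -161714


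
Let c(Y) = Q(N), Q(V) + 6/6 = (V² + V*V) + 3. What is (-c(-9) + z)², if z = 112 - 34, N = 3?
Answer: 3364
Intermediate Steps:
Q(V) = 2 + 2*V² (Q(V) = -1 + ((V² + V*V) + 3) = -1 + ((V² + V²) + 3) = -1 + (2*V² + 3) = -1 + (3 + 2*V²) = 2 + 2*V²)
c(Y) = 20 (c(Y) = 2 + 2*3² = 2 + 2*9 = 2 + 18 = 20)
z = 78
(-c(-9) + z)² = (-1*20 + 78)² = (-20 + 78)² = 58² = 3364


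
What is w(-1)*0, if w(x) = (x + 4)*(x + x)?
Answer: 0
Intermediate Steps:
w(x) = 2*x*(4 + x) (w(x) = (4 + x)*(2*x) = 2*x*(4 + x))
w(-1)*0 = (2*(-1)*(4 - 1))*0 = (2*(-1)*3)*0 = -6*0 = 0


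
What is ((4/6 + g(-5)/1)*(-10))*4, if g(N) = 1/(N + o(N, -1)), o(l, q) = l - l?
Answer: -56/3 ≈ -18.667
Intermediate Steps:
o(l, q) = 0
g(N) = 1/N (g(N) = 1/(N + 0) = 1/N)
((4/6 + g(-5)/1)*(-10))*4 = ((4/6 + 1/(-5*1))*(-10))*4 = ((4*(⅙) - ⅕*1)*(-10))*4 = ((⅔ - ⅕)*(-10))*4 = ((7/15)*(-10))*4 = -14/3*4 = -56/3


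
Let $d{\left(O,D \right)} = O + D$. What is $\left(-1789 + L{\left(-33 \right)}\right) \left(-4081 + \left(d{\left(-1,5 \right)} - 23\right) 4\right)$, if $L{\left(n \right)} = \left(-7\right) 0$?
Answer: $7436873$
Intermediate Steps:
$L{\left(n \right)} = 0$
$d{\left(O,D \right)} = D + O$
$\left(-1789 + L{\left(-33 \right)}\right) \left(-4081 + \left(d{\left(-1,5 \right)} - 23\right) 4\right) = \left(-1789 + 0\right) \left(-4081 + \left(\left(5 - 1\right) - 23\right) 4\right) = - 1789 \left(-4081 + \left(4 - 23\right) 4\right) = - 1789 \left(-4081 - 76\right) = \left(-1789\right) \left(-4157\right) = 7436873$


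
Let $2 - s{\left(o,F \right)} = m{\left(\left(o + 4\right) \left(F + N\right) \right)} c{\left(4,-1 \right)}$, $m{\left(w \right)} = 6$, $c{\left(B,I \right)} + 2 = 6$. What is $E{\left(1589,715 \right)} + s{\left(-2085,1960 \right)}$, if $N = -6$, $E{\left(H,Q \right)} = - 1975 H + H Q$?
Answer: $-2002162$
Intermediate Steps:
$c{\left(B,I \right)} = 4$ ($c{\left(B,I \right)} = -2 + 6 = 4$)
$s{\left(o,F \right)} = -22$ ($s{\left(o,F \right)} = 2 - 6 \cdot 4 = 2 - 24 = -22$)
$E{\left(1589,715 \right)} + s{\left(-2085,1960 \right)} = 1589 \left(-1975 + 715\right) - 22 = 1589 \left(-1260\right) - 22 = -2002140 - 22 = -2002162$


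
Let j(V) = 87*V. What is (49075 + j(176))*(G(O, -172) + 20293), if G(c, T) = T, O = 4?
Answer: 1295530827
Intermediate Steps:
(49075 + j(176))*(G(O, -172) + 20293) = (49075 + 87*176)*(-172 + 20293) = (49075 + 15312)*20121 = 64387*20121 = 1295530827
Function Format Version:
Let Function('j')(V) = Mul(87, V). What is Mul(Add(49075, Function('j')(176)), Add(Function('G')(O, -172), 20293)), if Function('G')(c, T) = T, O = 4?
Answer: 1295530827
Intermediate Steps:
Mul(Add(49075, Function('j')(176)), Add(Function('G')(O, -172), 20293)) = Mul(Add(49075, Mul(87, 176)), Add(-172, 20293)) = Mul(Add(49075, 15312), 20121) = Mul(64387, 20121) = 1295530827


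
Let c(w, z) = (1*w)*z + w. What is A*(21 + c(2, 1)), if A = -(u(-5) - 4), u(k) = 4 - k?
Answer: -125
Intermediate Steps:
c(w, z) = w + w*z (c(w, z) = w*z + w = w + w*z)
A = -5 (A = -((4 - 1*(-5)) - 4) = -((4 + 5) - 4) = -(9 - 4) = -1*5 = -5)
A*(21 + c(2, 1)) = -5*(21 + 2*(1 + 1)) = -5*(21 + 2*2) = -5*(21 + 4) = -5*25 = -125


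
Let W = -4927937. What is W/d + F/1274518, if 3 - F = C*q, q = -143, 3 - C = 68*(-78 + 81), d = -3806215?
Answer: 440810985019/346506394955 ≈ 1.2722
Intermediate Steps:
C = -201 (C = 3 - 68*(-78 + 81) = 3 - 68*3 = 3 - 1*204 = 3 - 204 = -201)
F = -28740 (F = 3 - (-201)*(-143) = 3 - 1*28743 = 3 - 28743 = -28740)
W/d + F/1274518 = -4927937/(-3806215) - 28740/1274518 = -4927937*(-1/3806215) - 28740*1/1274518 = 703991/543745 - 14370/637259 = 440810985019/346506394955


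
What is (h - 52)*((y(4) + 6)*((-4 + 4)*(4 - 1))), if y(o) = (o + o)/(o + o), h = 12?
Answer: 0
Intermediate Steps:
y(o) = 1 (y(o) = (2*o)/((2*o)) = (2*o)*(1/(2*o)) = 1)
(h - 52)*((y(4) + 6)*((-4 + 4)*(4 - 1))) = (12 - 52)*((1 + 6)*((-4 + 4)*(4 - 1))) = -280*0*3 = -280*0 = -40*0 = 0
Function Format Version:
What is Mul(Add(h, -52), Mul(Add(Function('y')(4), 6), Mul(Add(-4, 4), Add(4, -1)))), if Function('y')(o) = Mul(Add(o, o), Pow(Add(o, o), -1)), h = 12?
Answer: 0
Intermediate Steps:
Function('y')(o) = 1 (Function('y')(o) = Mul(Mul(2, o), Pow(Mul(2, o), -1)) = Mul(Mul(2, o), Mul(Rational(1, 2), Pow(o, -1))) = 1)
Mul(Add(h, -52), Mul(Add(Function('y')(4), 6), Mul(Add(-4, 4), Add(4, -1)))) = Mul(Add(12, -52), Mul(Add(1, 6), Mul(Add(-4, 4), Add(4, -1)))) = Mul(-40, Mul(7, Mul(0, 3))) = Mul(-40, Mul(7, 0)) = Mul(-40, 0) = 0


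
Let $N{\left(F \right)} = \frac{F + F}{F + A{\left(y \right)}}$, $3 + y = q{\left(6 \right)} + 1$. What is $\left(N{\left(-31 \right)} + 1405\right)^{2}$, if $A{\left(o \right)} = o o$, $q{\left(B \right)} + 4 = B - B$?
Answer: $\frac{48483369}{25} \approx 1.9393 \cdot 10^{6}$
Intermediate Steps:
$q{\left(B \right)} = -4$ ($q{\left(B \right)} = -4 + \left(B - B\right) = -4 + 0 = -4$)
$y = -6$ ($y = -3 + \left(-4 + 1\right) = -3 - 3 = -6$)
$A{\left(o \right)} = o^{2}$
$N{\left(F \right)} = \frac{2 F}{36 + F}$ ($N{\left(F \right)} = \frac{F + F}{F + \left(-6\right)^{2}} = \frac{2 F}{F + 36} = \frac{2 F}{36 + F}$)
$\left(N{\left(-31 \right)} + 1405\right)^{2} = \left(2 \left(-31\right) \frac{1}{36 - 31} + 1405\right)^{2} = \left(2 \left(-31\right) \frac{1}{5} + 1405\right)^{2} = \left(- \frac{62}{5} + 1405\right)^{2} = \left(\frac{6963}{5}\right)^{2} = \frac{48483369}{25}$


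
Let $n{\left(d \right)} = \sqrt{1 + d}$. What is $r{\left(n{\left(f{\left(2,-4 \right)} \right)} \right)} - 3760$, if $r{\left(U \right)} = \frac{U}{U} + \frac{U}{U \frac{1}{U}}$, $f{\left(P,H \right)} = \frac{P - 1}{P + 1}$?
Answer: $-3759 + \frac{2 \sqrt{3}}{3} \approx -3757.8$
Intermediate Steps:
$f{\left(P,H \right)} = \frac{-1 + P}{1 + P}$
$r{\left(U \right)} = 1 + U$ ($r{\left(U \right)} = 1 + \frac{U}{1} = 1 + U 1 = 1 + U$)
$r{\left(n{\left(f{\left(2,-4 \right)} \right)} \right)} - 3760 = \left(1 + \sqrt{1 + \frac{-1 + 2}{1 + 2}}\right) - 3760 = \left(1 + \sqrt{1 + \frac{1}{3} \cdot 1}\right) - 3760 = \left(1 + \sqrt{1 + \frac{1}{3}}\right) - 3760 = \left(1 + \sqrt{\frac{4}{3}}\right) - 3760 = \left(1 + \frac{2 \sqrt{3}}{3}\right) - 3760 = -3759 + \frac{2 \sqrt{3}}{3}$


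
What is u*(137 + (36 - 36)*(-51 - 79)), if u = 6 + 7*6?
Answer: 6576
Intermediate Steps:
u = 48 (u = 6 + 42 = 48)
u*(137 + (36 - 36)*(-51 - 79)) = 48*(137 + (36 - 36)*(-51 - 79)) = 48*(137 + 0*(-130)) = 48*(137 + 0) = 48*137 = 6576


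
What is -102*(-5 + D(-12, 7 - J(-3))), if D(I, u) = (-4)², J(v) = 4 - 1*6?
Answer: -1122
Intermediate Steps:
J(v) = -2 (J(v) = 4 - 6 = -2)
D(I, u) = 16
-102*(-5 + D(-12, 7 - J(-3))) = -102*(-5 + 16) = -102*11 = -1122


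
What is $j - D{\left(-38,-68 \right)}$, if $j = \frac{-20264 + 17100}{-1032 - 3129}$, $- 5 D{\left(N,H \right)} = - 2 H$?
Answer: $\frac{581716}{20805} \approx 27.96$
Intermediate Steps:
$D{\left(N,H \right)} = \frac{2 H}{5}$ ($D{\left(N,H \right)} = - \frac{\left(-2\right) H}{5} = \frac{2 H}{5}$)
$j = \frac{3164}{4161}$ ($j = - \frac{3164}{-4161} = \left(-3164\right) \left(- \frac{1}{4161}\right) = \frac{3164}{4161} \approx 0.76039$)
$j - D{\left(-38,-68 \right)} = \frac{3164}{4161} - \frac{2}{5} \left(-68\right) = \frac{3164}{4161} - - \frac{136}{5} = \frac{3164}{4161} + \frac{136}{5} = \frac{581716}{20805}$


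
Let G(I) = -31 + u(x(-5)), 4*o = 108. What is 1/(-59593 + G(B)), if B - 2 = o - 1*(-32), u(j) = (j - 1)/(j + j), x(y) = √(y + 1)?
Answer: -953976/56879388037 - 4*I/56879388037 ≈ -1.6772e-5 - 7.0324e-11*I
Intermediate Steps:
o = 27 (o = (¼)*108 = 27)
x(y) = √(1 + y)
u(j) = (-1 + j)/(2*j) (u(j) = (-1 + j)/((2*j)) = (-1 + j)*(1/(2*j)) = (-1 + j)/(2*j))
B = 61 (B = 2 + (27 - 1*(-32)) = 2 + (27 + 32) = 2 + 59 = 61)
G(I) = -31 - I*(-1 + 2*I)/4 (G(I) = -31 + (-1 + √(1 - 5))/(2*(√(1 - 5))) = -31 + (-1 + √(-4))/(2*(√(-4))) = -31 + (-1 + 2*I)/(2*((2*I))) = -31 + (-I/2)*(-1 + 2*I)/2 = -31 - I*(-1 + 2*I)/4)
1/(-59593 + G(B)) = 1/(-59593 + (-61/2 + I/4)) = 1/(-119247/2 + I/4) = 16*(-119247/2 - I/4)/56879388037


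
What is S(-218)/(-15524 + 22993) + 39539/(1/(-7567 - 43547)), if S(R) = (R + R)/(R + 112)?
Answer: -800025590124004/395857 ≈ -2.0210e+9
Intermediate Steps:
S(R) = 2*R/(112 + R) (S(R) = (2*R)/(112 + R) = 2*R/(112 + R))
S(-218)/(-15524 + 22993) + 39539/(1/(-7567 - 43547)) = (2*(-218)/(112 - 218))/(-15524 + 22993) + 39539/(1/(-7567 - 43547)) = (2*(-218)/(-106))/7469 + 39539/(1/(-51114)) = (2*(-218)*(-1/106))*(1/7469) + 39539/(-1/51114) = (218/53)*(1/7469) + 39539*(-51114) = 218/395857 - 2020996446 = -800025590124004/395857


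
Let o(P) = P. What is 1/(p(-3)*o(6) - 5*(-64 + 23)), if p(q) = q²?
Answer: 1/259 ≈ 0.0038610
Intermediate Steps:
1/(p(-3)*o(6) - 5*(-64 + 23)) = 1/((-3)²*6 - 5*(-64 + 23)) = 1/(9*6 - 5*(-41)) = 1/(54 + 205) = 1/259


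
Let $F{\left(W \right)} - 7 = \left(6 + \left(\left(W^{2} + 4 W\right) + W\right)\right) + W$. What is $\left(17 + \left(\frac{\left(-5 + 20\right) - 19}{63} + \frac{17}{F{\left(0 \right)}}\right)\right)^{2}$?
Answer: $\frac{223263364}{670761} \approx 332.85$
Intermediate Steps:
$F{\left(W \right)} = 13 + W^{2} + 6 W$ ($F{\left(W \right)} = 7 + \left(\left(6 + \left(\left(W^{2} + 4 W\right) + W\right)\right) + W\right) = 7 + \left(\left(6 + \left(W^{2} + 5 W\right)\right) + W\right) = 7 + \left(\left(6 + W^{2} + 5 W\right) + W\right) = 7 + \left(6 + W^{2} + 6 W\right) = 13 + W^{2} + 6 W$)
$\left(17 + \left(\frac{\left(-5 + 20\right) - 19}{63} + \frac{17}{F{\left(0 \right)}}\right)\right)^{2} = \left(17 + \left(\frac{\left(-5 + 20\right) - 19}{63} + \frac{17}{13 + 0^{2} + 6 \cdot 0}\right)\right)^{2} = \left(17 + \left(\left(15 - 19\right) \frac{1}{63} + \frac{17}{13 + 0 + 0}\right)\right)^{2} = \left(17 + \left(\left(-4\right) \frac{1}{63} + \frac{17}{13}\right)\right)^{2} = \left(17 + \left(- \frac{4}{63} + 17 \cdot \frac{1}{13}\right)\right)^{2} = \left(17 + \left(- \frac{4}{63} + \frac{17}{13}\right)\right)^{2} = \left(17 + \frac{1019}{819}\right)^{2} = \left(\frac{14942}{819}\right)^{2} = \frac{223263364}{670761}$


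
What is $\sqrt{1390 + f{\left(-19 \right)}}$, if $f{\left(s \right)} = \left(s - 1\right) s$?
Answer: $\sqrt{1770} \approx 42.071$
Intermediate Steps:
$f{\left(s \right)} = s \left(-1 + s\right)$ ($f{\left(s \right)} = \left(-1 + s\right) s = s \left(-1 + s\right)$)
$\sqrt{1390 + f{\left(-19 \right)}} = \sqrt{1390 - 19 \left(-1 - 19\right)} = \sqrt{1390 - -380} = \sqrt{1390 + 380} = \sqrt{1770}$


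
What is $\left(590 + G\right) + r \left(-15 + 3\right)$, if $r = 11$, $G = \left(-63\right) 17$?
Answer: $-613$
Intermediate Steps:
$G = -1071$
$\left(590 + G\right) + r \left(-15 + 3\right) = \left(590 - 1071\right) + 11 \left(-15 + 3\right) = -481 + 11 \left(-12\right) = -481 - 132 = -613$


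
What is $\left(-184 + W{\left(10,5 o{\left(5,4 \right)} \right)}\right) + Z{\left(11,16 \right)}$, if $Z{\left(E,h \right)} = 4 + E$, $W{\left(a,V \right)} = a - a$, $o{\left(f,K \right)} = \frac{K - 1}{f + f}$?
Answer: $-169$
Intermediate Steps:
$o{\left(f,K \right)} = \frac{-1 + K}{2 f}$
$W{\left(a,V \right)} = 0$
$\left(-184 + W{\left(10,5 o{\left(5,4 \right)} \right)}\right) + Z{\left(11,16 \right)} = \left(-184 + 0\right) + \left(4 + 11\right) = -184 + 15 = -169$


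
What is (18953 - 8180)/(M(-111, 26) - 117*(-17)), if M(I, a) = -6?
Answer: 3591/661 ≈ 5.4327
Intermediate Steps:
(18953 - 8180)/(M(-111, 26) - 117*(-17)) = (18953 - 8180)/(-6 - 117*(-17)) = 10773/(-6 + 1989) = 10773/1983 = 10773*(1/1983) = 3591/661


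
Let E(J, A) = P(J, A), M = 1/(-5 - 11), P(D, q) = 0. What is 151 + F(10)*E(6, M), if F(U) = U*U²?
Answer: 151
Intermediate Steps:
M = -1/16 (M = 1/(-16) = -1/16 ≈ -0.062500)
E(J, A) = 0
F(U) = U³
151 + F(10)*E(6, M) = 151 + 10³*0 = 151 + 1000*0 = 151 + 0 = 151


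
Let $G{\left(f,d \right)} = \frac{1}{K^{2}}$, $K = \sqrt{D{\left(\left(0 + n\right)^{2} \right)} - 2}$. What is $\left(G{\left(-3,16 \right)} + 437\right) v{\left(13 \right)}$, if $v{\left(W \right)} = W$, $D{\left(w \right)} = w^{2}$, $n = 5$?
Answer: $\frac{3539276}{623} \approx 5681.0$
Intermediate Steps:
$K = \sqrt{623}$ ($K = \sqrt{\left(\left(0 + 5\right)^{2}\right)^{2} - 2} = \sqrt{\left(5^{2}\right)^{2} - 2} = \sqrt{25^{2} - 2} = \sqrt{625 - 2} = \sqrt{623} \approx 24.96$)
$G{\left(f,d \right)} = \frac{1}{623}$ ($G{\left(f,d \right)} = \frac{1}{\left(\sqrt{623}\right)^{2}} = \frac{1}{623}$)
$\left(G{\left(-3,16 \right)} + 437\right) v{\left(13 \right)} = \left(\frac{1}{623} + 437\right) 13 = \frac{272252}{623} \cdot 13 = \frac{3539276}{623}$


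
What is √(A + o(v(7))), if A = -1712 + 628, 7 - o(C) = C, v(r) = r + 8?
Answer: 2*I*√273 ≈ 33.045*I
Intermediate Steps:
v(r) = 8 + r
o(C) = 7 - C
A = -1084
√(A + o(v(7))) = √(-1084 + (7 - (8 + 7))) = √(-1084 + (7 - 1*15)) = √(-1084 + (7 - 15)) = √(-1084 - 8) = √(-1092) = 2*I*√273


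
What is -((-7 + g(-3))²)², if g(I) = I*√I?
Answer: 4808 - 1848*I*√3 ≈ 4808.0 - 3200.8*I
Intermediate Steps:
g(I) = I^(3/2)
-((-7 + g(-3))²)² = -((-7 + (-3)^(3/2))²)² = -((-7 - 3*I*√3)²)² = -(-7 - 3*I*√3)⁴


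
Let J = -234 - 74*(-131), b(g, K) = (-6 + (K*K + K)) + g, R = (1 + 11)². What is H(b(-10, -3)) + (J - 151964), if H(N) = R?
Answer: -142360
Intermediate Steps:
R = 144 (R = 12² = 144)
b(g, K) = -6 + K + g + K² (b(g, K) = (-6 + (K² + K)) + g = (-6 + (K + K²)) + g = (-6 + K + K²) + g = -6 + K + g + K²)
J = 9460 (J = -234 + 9694 = 9460)
H(N) = 144
H(b(-10, -3)) + (J - 151964) = 144 + (9460 - 151964) = 144 - 142504 = -142360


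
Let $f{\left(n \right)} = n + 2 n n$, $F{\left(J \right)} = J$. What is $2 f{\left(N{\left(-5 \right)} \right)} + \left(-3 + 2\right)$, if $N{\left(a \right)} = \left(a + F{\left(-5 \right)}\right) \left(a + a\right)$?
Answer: $40199$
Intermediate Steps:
$N{\left(a \right)} = 2 a \left(-5 + a\right)$ ($N{\left(a \right)} = \left(a - 5\right) \left(a + a\right) = \left(-5 + a\right) 2 a = 2 a \left(-5 + a\right)$)
$f{\left(n \right)} = n + 2 n^{2}$
$2 f{\left(N{\left(-5 \right)} \right)} + \left(-3 + 2\right) = 2 \cdot 2 \left(-5\right) \left(-5 - 5\right) \left(1 + 2 \cdot 2 \left(-5\right) \left(-5 - 5\right)\right) + \left(-3 + 2\right) = 2 \cdot 2 \left(-5\right) \left(-10\right) \left(1 + 2 \cdot 2 \left(-5\right) \left(-10\right)\right) - 1 = 2 \cdot 100 \left(1 + 2 \cdot 100\right) - 1 = 2 \cdot 100 \left(1 + 200\right) - 1 = 2 \cdot 100 \cdot 201 - 1 = 2 \cdot 20100 - 1 = 40200 - 1 = 40199$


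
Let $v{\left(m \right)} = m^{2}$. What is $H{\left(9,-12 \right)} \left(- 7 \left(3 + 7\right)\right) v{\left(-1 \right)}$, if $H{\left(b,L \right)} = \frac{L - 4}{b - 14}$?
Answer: $-224$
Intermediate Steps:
$H{\left(b,L \right)} = \frac{-4 + L}{-14 + b}$
$H{\left(9,-12 \right)} \left(- 7 \left(3 + 7\right)\right) v{\left(-1 \right)} = \frac{-4 - 12}{-14 + 9} \left(- 7 \left(3 + 7\right)\right) \left(-1\right)^{2} = \frac{1}{-5} \left(-16\right) \left(\left(-7\right) 10\right) 1 = \left(- \frac{1}{5}\right) \left(-16\right) \left(-70\right) 1 = \frac{16}{5} \left(-70\right) 1 = \left(-224\right) 1 = -224$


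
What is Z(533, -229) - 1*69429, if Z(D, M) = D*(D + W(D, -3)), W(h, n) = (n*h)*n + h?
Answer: 3055550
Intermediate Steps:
W(h, n) = h + h*n**2 (W(h, n) = (h*n)*n + h = h*n**2 + h = h + h*n**2)
Z(D, M) = 11*D**2 (Z(D, M) = D*(D + D*(1 + (-3)**2)) = D*(D + D*(1 + 9)) = D*(D + D*10) = D*(D + 10*D) = D*(11*D) = 11*D**2)
Z(533, -229) - 1*69429 = 11*533**2 - 1*69429 = 11*284089 - 69429 = 3124979 - 69429 = 3055550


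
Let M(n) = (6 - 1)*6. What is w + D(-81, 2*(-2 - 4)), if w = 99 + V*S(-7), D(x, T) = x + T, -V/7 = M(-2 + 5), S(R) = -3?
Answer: 636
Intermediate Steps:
M(n) = 30 (M(n) = 5*6 = 30)
V = -210 (V = -7*30 = -210)
D(x, T) = T + x
w = 729 (w = 99 - 210*(-3) = 99 + 630 = 729)
w + D(-81, 2*(-2 - 4)) = 729 + (2*(-2 - 4) - 81) = 729 + (2*(-6) - 81) = 729 + (-12 - 81) = 729 - 93 = 636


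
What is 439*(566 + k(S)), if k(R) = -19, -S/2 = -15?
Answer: 240133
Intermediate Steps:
S = 30 (S = -2*(-15) = 30)
439*(566 + k(S)) = 439*(566 - 19) = 439*547 = 240133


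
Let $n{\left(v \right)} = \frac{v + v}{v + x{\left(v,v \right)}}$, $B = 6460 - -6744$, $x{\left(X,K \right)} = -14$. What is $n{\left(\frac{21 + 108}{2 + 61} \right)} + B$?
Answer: $\frac{3314118}{251} \approx 13204.0$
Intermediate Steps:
$B = 13204$ ($B = 6460 + 6744 = 13204$)
$n{\left(v \right)} = \frac{2 v}{-14 + v}$ ($n{\left(v \right)} = \frac{v + v}{v - 14} = \frac{2 v}{-14 + v}$)
$n{\left(\frac{21 + 108}{2 + 61} \right)} + B = \frac{2 \frac{21 + 108}{2 + 61}}{-14 + \frac{21 + 108}{2 + 61}} + 13204 = \frac{2 \cdot \frac{129}{63}}{-14 + \frac{129}{63}} + 13204 = \frac{2 \cdot 129 \cdot \frac{1}{63}}{-14 + 129 \cdot \frac{1}{63}} + 13204 = 2 \cdot \frac{43}{21} \frac{1}{-14 + \frac{43}{21}} + 13204 = 2 \cdot \frac{43}{21} \frac{1}{- \frac{251}{21}} + 13204 = 2 \cdot \frac{43}{21} \left(- \frac{21}{251}\right) + 13204 = - \frac{86}{251} + 13204 = \frac{3314118}{251}$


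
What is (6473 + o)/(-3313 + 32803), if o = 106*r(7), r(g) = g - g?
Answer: 6473/29490 ≈ 0.21950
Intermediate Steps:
r(g) = 0
o = 0 (o = 106*0 = 0)
(6473 + o)/(-3313 + 32803) = (6473 + 0)/(-3313 + 32803) = 6473/29490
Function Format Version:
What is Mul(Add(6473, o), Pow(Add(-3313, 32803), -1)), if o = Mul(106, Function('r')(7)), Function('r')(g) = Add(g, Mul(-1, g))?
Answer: Rational(6473, 29490) ≈ 0.21950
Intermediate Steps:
Function('r')(g) = 0
o = 0 (o = Mul(106, 0) = 0)
Mul(Add(6473, o), Pow(Add(-3313, 32803), -1)) = Mul(Add(6473, 0), Pow(Add(-3313, 32803), -1)) = Mul(6473, Pow(29490, -1)) = Mul(6473, Rational(1, 29490)) = Rational(6473, 29490)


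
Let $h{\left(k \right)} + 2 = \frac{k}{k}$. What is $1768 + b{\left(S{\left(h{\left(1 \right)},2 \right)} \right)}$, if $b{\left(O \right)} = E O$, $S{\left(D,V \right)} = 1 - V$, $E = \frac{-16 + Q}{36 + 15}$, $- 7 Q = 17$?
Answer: $\frac{210435}{119} \approx 1768.4$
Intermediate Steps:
$h{\left(k \right)} = -1$ ($h{\left(k \right)} = -2 + \frac{k}{k} = -2 + 1 = -1$)
$Q = - \frac{17}{7}$ ($Q = \left(- \frac{1}{7}\right) 17 = - \frac{17}{7} \approx -2.4286$)
$E = - \frac{43}{119}$ ($E = \frac{-16 - \frac{17}{7}}{36 + 15} = - \frac{129}{7 \cdot 51} = \left(- \frac{129}{7}\right) \frac{1}{51} = - \frac{43}{119} \approx -0.36134$)
$b{\left(O \right)} = - \frac{43 O}{119}$
$1768 + b{\left(S{\left(h{\left(1 \right)},2 \right)} \right)} = 1768 - \frac{43 \left(1 - 2\right)}{119} = 1768 - - \frac{43}{119} = 1768 + \frac{43}{119} = \frac{210435}{119}$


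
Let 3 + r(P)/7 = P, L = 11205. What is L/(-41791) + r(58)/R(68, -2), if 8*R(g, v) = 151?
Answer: 127024325/6310441 ≈ 20.129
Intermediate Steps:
r(P) = -21 + 7*P
R(g, v) = 151/8 (R(g, v) = (⅛)*151 = 151/8)
L/(-41791) + r(58)/R(68, -2) = 11205/(-41791) + (-21 + 7*58)/(151/8) = 11205*(-1/41791) + (-21 + 406)*(8/151) = -11205/41791 + 385*(8/151) = -11205/41791 + 3080/151 = 127024325/6310441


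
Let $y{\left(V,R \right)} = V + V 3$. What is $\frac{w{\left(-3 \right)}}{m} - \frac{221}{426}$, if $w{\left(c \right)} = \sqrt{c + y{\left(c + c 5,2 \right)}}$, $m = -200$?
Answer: $- \frac{221}{426} - \frac{i \sqrt{3}}{40} \approx -0.51878 - 0.043301 i$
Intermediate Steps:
$y{\left(V,R \right)} = 4 V$ ($y{\left(V,R \right)} = V + 3 V = 4 V$)
$w{\left(c \right)} = 5 \sqrt{c}$ ($w{\left(c \right)} = \sqrt{c + 4 \left(c + c 5\right)} = \sqrt{c + 4 \left(c + 5 c\right)} = \sqrt{c + 4 \cdot 6 c} = \sqrt{c + 24 c} = \sqrt{25 c} = 5 \sqrt{c}$)
$\frac{w{\left(-3 \right)}}{m} - \frac{221}{426} = \frac{5 \sqrt{-3}}{-200} - \frac{221}{426} = 5 i \sqrt{3} \left(- \frac{1}{200}\right) - \frac{221}{426} = - \frac{i \sqrt{3}}{40} - \frac{221}{426} = - \frac{221}{426} - \frac{i \sqrt{3}}{40}$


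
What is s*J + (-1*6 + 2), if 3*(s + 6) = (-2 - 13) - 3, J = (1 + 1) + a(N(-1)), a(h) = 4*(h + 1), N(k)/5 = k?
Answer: 164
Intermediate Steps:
N(k) = 5*k
a(h) = 4 + 4*h (a(h) = 4*(1 + h) = 4 + 4*h)
J = -14 (J = (1 + 1) + (4 + 4*(5*(-1))) = 2 + (4 + 4*(-5)) = 2 + (4 - 20) = 2 - 16 = -14)
s = -12 (s = -6 + ((-2 - 13) - 3)/3 = -6 + (-15 - 3)/3 = -6 + (1/3)*(-18) = -6 - 6 = -12)
s*J + (-1*6 + 2) = -12*(-14) + (-1*6 + 2) = 168 + (-6 + 2) = 168 - 4 = 164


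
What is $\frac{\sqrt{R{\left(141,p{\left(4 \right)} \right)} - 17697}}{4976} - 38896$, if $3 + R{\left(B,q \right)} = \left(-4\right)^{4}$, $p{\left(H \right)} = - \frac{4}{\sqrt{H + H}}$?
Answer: $-38896 + \frac{7 i \sqrt{89}}{2488} \approx -38896.0 + 0.026543 i$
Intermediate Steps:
$p{\left(H \right)} = - \frac{2 \sqrt{2}}{\sqrt{H}}$ ($p{\left(H \right)} = - \frac{4}{\sqrt{2 H}} = - \frac{4}{\sqrt{2} \sqrt{H}} = - 4 \frac{\sqrt{2}}{2 \sqrt{H}} = - \frac{2 \sqrt{2}}{\sqrt{H}}$)
$R{\left(B,q \right)} = 253$ ($R{\left(B,q \right)} = -3 + \left(-4\right)^{4} = -3 + 256 = 253$)
$\frac{\sqrt{R{\left(141,p{\left(4 \right)} \right)} - 17697}}{4976} - 38896 = \frac{\sqrt{253 - 17697}}{4976} - 38896 = \sqrt{-17444} \cdot \frac{1}{4976} - 38896 = 14 i \sqrt{89} \cdot \frac{1}{4976} - 38896 = \frac{7 i \sqrt{89}}{2488} - 38896 = -38896 + \frac{7 i \sqrt{89}}{2488}$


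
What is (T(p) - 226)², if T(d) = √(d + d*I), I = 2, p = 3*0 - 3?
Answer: 51067 - 1356*I ≈ 51067.0 - 1356.0*I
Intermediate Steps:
p = -3 (p = 0 - 3 = -3)
T(d) = √3*√d (T(d) = √(d + d*2) = √(d + 2*d) = √(3*d) = √3*√d)
(T(p) - 226)² = (√3*√(-3) - 226)² = (√3*(I*√3) - 226)² = (3*I - 226)² = (-226 + 3*I)²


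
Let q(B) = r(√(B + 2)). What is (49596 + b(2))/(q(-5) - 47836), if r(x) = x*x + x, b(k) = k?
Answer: -49598*I/(√3 + 47839*I) ≈ -1.0368 - 3.7537e-5*I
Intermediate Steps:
r(x) = x + x² (r(x) = x² + x = x + x²)
q(B) = √(2 + B)*(1 + √(2 + B)) (q(B) = √(B + 2)*(1 + √(B + 2)) = √(2 + B)*(1 + √(2 + B)))
(49596 + b(2))/(q(-5) - 47836) = (49596 + 2)/((2 - 5 + √(2 - 5)) - 47836) = 49598/((2 - 5 + √(-3)) - 47836) = 49598/((2 - 5 + I*√3) - 47836) = 49598/((-3 + I*√3) - 47836) = 49598/(-47839 + I*√3)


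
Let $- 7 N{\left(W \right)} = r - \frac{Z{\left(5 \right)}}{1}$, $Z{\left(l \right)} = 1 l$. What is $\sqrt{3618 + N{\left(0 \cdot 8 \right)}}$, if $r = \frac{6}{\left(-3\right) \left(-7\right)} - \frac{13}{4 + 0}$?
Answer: $\frac{\sqrt{709351}}{14} \approx 60.159$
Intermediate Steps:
$Z{\left(l \right)} = l$
$r = - \frac{83}{28}$ ($r = \frac{6}{21} - \frac{13}{4} = 6 \cdot \frac{1}{21} - \frac{13}{4} = \frac{2}{7} - \frac{13}{4} = - \frac{83}{28} \approx -2.9643$)
$N{\left(W \right)} = \frac{223}{196}$ ($N{\left(W \right)} = - \frac{- \frac{83}{28} - \frac{5}{1}}{7} = - \frac{- \frac{83}{28} - 5 \cdot 1}{7} = - \frac{- \frac{83}{28} - 5}{7} = \left(- \frac{1}{7}\right) \left(- \frac{223}{28}\right) = \frac{223}{196}$)
$\sqrt{3618 + N{\left(0 \cdot 8 \right)}} = \sqrt{3618 + \frac{223}{196}} = \sqrt{\frac{709351}{196}} = \frac{\sqrt{709351}}{14}$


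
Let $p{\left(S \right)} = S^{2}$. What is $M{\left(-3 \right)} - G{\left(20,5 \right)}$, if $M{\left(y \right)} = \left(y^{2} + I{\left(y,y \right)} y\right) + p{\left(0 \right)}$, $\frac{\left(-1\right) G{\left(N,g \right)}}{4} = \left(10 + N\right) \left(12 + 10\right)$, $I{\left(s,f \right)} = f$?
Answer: $2658$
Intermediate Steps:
$G{\left(N,g \right)} = -880 - 88 N$ ($G{\left(N,g \right)} = - 4 \left(10 + N\right) \left(12 + 10\right) = - 4 \left(10 + N\right) 22 = - 4 \left(220 + 22 N\right) = -880 - 88 N$)
$M{\left(y \right)} = 2 y^{2}$ ($M{\left(y \right)} = \left(y^{2} + y y\right) + 0^{2} = \left(y^{2} + y^{2}\right) + 0 = 2 y^{2} + 0 = 2 y^{2}$)
$M{\left(-3 \right)} - G{\left(20,5 \right)} = 2 \left(-3\right)^{2} - \left(-880 - 1760\right) = 2 \cdot 9 - \left(-880 - 1760\right) = 18 - -2640 = 18 + 2640 = 2658$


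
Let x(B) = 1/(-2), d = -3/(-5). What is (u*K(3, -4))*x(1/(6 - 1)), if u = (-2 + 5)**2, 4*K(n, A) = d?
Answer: -27/40 ≈ -0.67500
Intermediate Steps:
d = 3/5 (d = -3*(-1/5) = 3/5 ≈ 0.60000)
K(n, A) = 3/20 (K(n, A) = (1/4)*(3/5) = 3/20)
x(B) = -1/2
u = 9 (u = 3**2 = 9)
(u*K(3, -4))*x(1/(6 - 1)) = (9*(3/20))*(-1/2) = (27/20)*(-1/2) = -27/40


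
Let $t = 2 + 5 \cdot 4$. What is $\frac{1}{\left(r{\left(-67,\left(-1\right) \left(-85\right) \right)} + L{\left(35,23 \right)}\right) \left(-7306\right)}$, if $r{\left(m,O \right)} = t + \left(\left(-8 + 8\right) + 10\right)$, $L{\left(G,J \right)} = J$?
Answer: $- \frac{1}{401830} \approx -2.4886 \cdot 10^{-6}$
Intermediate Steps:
$t = 22$ ($t = 2 + 20 = 22$)
$r{\left(m,O \right)} = 32$ ($r{\left(m,O \right)} = 22 + \left(\left(-8 + 8\right) + 10\right) = 22 + \left(0 + 10\right) = 22 + 10 = 32$)
$\frac{1}{\left(r{\left(-67,\left(-1\right) \left(-85\right) \right)} + L{\left(35,23 \right)}\right) \left(-7306\right)} = \frac{1}{\left(32 + 23\right) \left(-7306\right)} = \frac{1}{55} \left(- \frac{1}{7306}\right) = - \frac{1}{401830}$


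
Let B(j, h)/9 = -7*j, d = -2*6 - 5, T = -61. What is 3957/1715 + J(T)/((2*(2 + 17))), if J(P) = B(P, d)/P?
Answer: 42321/65170 ≈ 0.64939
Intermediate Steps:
d = -17 (d = -12 - 5 = -17)
B(j, h) = -63*j (B(j, h) = 9*(-7*j) = -63*j)
J(P) = -63 (J(P) = (-63*P)/P = -63)
3957/1715 + J(T)/((2*(2 + 17))) = 3957/1715 - 63*1/(2*(2 + 17)) = 3957*(1/1715) - 63/(2*19) = 3957/1715 - 63/38 = 42321/65170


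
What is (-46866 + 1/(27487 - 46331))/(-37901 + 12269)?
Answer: 883142905/483009408 ≈ 1.8284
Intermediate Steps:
(-46866 + 1/(27487 - 46331))/(-37901 + 12269) = (-46866 + 1/(-18844))/(-25632) = (-46866 - 1/18844)*(-1/25632) = -883142905/18844*(-1/25632) = 883142905/483009408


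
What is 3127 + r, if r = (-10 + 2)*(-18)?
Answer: 3271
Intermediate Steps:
r = 144 (r = -8*(-18) = 144)
3127 + r = 3127 + 144 = 3271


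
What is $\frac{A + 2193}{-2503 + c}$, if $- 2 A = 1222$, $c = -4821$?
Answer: $- \frac{791}{3662} \approx -0.216$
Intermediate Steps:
$A = -611$ ($A = \left(- \frac{1}{2}\right) 1222 = -611$)
$\frac{A + 2193}{-2503 + c} = \frac{-611 + 2193}{-2503 - 4821} = \frac{1582}{-7324} = 1582 \left(- \frac{1}{7324}\right) = - \frac{791}{3662}$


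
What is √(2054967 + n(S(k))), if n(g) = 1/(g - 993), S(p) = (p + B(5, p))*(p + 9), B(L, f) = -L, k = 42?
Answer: √1642403606106/894 ≈ 1433.5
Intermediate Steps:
S(p) = (-5 + p)*(9 + p) (S(p) = (p - 1*5)*(p + 9) = (p - 5)*(9 + p) = (-5 + p)*(9 + p))
n(g) = 1/(-993 + g)
√(2054967 + n(S(k))) = √(2054967 + 1/(-993 + (-45 + 42² + 4*42))) = √(2054967 + 1/(-993 + (-45 + 1764 + 168))) = √(2054967 + 1/(-993 + 1887)) = √(2054967 + 1/894) = √(1837140499/894) = √1642403606106/894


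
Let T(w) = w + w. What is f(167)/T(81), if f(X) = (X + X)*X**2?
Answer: 4657463/81 ≈ 57500.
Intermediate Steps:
f(X) = 2*X**3 (f(X) = (2*X)*X**2 = 2*X**3)
T(w) = 2*w
f(167)/T(81) = (2*167**3)/((2*81)) = (2*4657463)/162 = 9314926*(1/162) = 4657463/81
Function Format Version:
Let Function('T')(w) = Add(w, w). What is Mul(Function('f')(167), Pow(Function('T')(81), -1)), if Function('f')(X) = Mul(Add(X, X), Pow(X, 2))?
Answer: Rational(4657463, 81) ≈ 57500.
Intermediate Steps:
Function('f')(X) = Mul(2, Pow(X, 3)) (Function('f')(X) = Mul(Mul(2, X), Pow(X, 2)) = Mul(2, Pow(X, 3)))
Function('T')(w) = Mul(2, w)
Mul(Function('f')(167), Pow(Function('T')(81), -1)) = Mul(Mul(2, Pow(167, 3)), Pow(Mul(2, 81), -1)) = Mul(Mul(2, 4657463), Pow(162, -1)) = Mul(9314926, Rational(1, 162)) = Rational(4657463, 81)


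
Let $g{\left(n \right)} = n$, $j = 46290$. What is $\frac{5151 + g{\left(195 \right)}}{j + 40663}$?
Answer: $\frac{5346}{86953} \approx 0.061481$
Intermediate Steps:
$\frac{5151 + g{\left(195 \right)}}{j + 40663} = \frac{5151 + 195}{46290 + 40663} = \frac{5346}{86953}$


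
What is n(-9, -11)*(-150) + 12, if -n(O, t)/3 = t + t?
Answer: -9888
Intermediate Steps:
n(O, t) = -6*t (n(O, t) = -3*(t + t) = -6*t)
n(-9, -11)*(-150) + 12 = -6*(-11)*(-150) + 12 = 66*(-150) + 12 = -9900 + 12 = -9888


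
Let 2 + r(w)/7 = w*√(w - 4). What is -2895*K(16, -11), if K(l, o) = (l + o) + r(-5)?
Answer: 26055 + 303975*I ≈ 26055.0 + 3.0398e+5*I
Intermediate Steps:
r(w) = -14 + 7*w*√(-4 + w) (r(w) = -14 + 7*(w*√(w - 4)) = -14 + 7*(w*√(-4 + w)) = -14 + 7*w*√(-4 + w))
K(l, o) = -14 + l + o - 105*I (K(l, o) = (l + o) + (-14 + 7*(-5)*√(-4 - 5)) = (l + o) + (-14 + 7*(-5)*√(-9)) = (l + o) + (-14 + 7*(-5)*(3*I)) = (l + o) + (-14 - 105*I) = -14 + l + o - 105*I)
-2895*K(16, -11) = -2895*(-14 + 16 - 11 - 105*I) = -2895*(-9 - 105*I) = 26055 + 303975*I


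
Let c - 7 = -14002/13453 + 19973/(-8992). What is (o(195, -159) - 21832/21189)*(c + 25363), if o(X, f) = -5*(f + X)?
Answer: -420381770157528203/91543575288 ≈ -4.5922e+6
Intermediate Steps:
o(X, f) = -5*X - 5*f (o(X, f) = -5*(X + f) = -5*X - 5*f)
c = 452182879/120969376 (c = 7 + (-14002/13453 + 19973/(-8992)) = 7 + (-14002*1/13453 + 19973*(-1/8992)) = 7 + (-14002/13453 - 19973/8992) = 7 - 394602753/120969376 = 452182879/120969376 ≈ 3.7380)
(o(195, -159) - 21832/21189)*(c + 25363) = ((-5*195 - 5*(-159)) - 21832/21189)*(452182879/120969376 + 25363) = ((-975 + 795) - 21832*1/21189)*(3068598466367/120969376) = (-180 - 21832/21189)*(3068598466367/120969376) = -3835852/21189*3068598466367/120969376 = -420381770157528203/91543575288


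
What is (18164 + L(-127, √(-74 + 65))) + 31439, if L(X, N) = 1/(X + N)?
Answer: 800493087/16138 - 3*I/16138 ≈ 49603.0 - 0.0001859*I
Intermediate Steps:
L(X, N) = 1/(N + X)
(18164 + L(-127, √(-74 + 65))) + 31439 = (18164 + 1/(√(-74 + 65) - 127)) + 31439 = (18164 + 1/(√(-9) - 127)) + 31439 = (18164 + 1/(3*I - 127)) + 31439 = (18164 + 1/(-127 + 3*I)) + 31439 = (18164 + (-127 - 3*I)/16138) + 31439 = 49603 + (-127 - 3*I)/16138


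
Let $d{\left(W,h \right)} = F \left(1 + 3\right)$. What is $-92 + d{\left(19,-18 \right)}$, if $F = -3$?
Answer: $-104$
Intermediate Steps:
$d{\left(W,h \right)} = -12$ ($d{\left(W,h \right)} = - 3 \left(1 + 3\right) = \left(-3\right) 4 = -12$)
$-92 + d{\left(19,-18 \right)} = -92 - 12 = -104$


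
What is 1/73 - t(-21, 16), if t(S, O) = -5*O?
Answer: 5841/73 ≈ 80.014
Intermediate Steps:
1/73 - t(-21, 16) = 1/73 - (-5)*16 = 1/73 - 1*(-80) = 1/73 + 80 = 5841/73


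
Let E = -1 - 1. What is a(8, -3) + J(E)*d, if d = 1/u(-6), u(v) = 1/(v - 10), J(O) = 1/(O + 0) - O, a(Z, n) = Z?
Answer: -16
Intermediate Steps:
E = -2
J(O) = 1/O - O
u(v) = 1/(-10 + v)
d = -16 (d = 1/(1/(-10 - 6)) = 1/(1/(-16)) = 1/(-1/16) = -16)
a(8, -3) + J(E)*d = 8 + (1/(-2) - 1*(-2))*(-16) = 8 + (-½ + 2)*(-16) = 8 + (3/2)*(-16) = 8 - 24 = -16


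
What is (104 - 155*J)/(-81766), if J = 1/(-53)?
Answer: -5667/4333598 ≈ -0.0013077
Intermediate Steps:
J = -1/53 ≈ -0.018868
(104 - 155*J)/(-81766) = (104 - 155*(-1/53))/(-81766) = (104 + 155/53)*(-1/81766) = (5667/53)*(-1/81766) = -5667/4333598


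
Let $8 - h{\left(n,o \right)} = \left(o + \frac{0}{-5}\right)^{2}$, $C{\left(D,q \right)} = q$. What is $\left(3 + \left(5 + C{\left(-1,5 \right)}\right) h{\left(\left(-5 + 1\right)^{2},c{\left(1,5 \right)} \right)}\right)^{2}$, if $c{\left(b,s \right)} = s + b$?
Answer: $76729$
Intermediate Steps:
$c{\left(b,s \right)} = b + s$
$h{\left(n,o \right)} = 8 - o^{2}$ ($h{\left(n,o \right)} = 8 - \left(o + \frac{0}{-5}\right)^{2} = 8 - \left(o + 0 \left(- \frac{1}{5}\right)\right)^{2} = 8 - \left(o + 0\right)^{2} = 8 - o^{2}$)
$\left(3 + \left(5 + C{\left(-1,5 \right)}\right) h{\left(\left(-5 + 1\right)^{2},c{\left(1,5 \right)} \right)}\right)^{2} = \left(3 + \left(5 + 5\right) \left(8 - \left(1 + 5\right)^{2}\right)\right)^{2} = \left(3 + 10 \left(8 - 6^{2}\right)\right)^{2} = \left(3 + 10 \left(8 - 36\right)\right)^{2} = \left(3 + 10 \left(-28\right)\right)^{2} = \left(3 - 280\right)^{2} = \left(-277\right)^{2} = 76729$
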